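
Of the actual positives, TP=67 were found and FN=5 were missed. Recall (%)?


Recall = TP/(TP+FN)
= 67/(67+5)
= 67/72 = 93.06%

93.06%


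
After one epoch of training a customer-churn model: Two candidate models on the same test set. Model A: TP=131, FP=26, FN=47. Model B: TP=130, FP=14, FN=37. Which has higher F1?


Model A: P=131/157=0.8344, R=131/178=0.736, F1=2PR/(P+R)=2TP/(2TP+FP+FN)=262/335=0.7821
Model B: P=130/144=0.9028, R=130/167=0.7784, F1=2PR/(P+R)=2TP/(2TP+FP+FN)=260/311=0.836
0.7821 < 0.836 → Model B

Model B


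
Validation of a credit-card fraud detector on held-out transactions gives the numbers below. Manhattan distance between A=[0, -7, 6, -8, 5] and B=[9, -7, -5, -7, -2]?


d = |0-9| + |-7+ 7| + |6+ 5| + |-8+ 7| + |5+ 2|
  = 9 + 0 + 11 + 1 + 7
  = 28

28


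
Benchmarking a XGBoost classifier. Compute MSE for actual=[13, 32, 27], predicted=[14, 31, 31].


Squared errors: (13-14)²=1, (32-31)²=1, (27-31)²=16
Sum = 18
MSE = 18/3 = 6

6


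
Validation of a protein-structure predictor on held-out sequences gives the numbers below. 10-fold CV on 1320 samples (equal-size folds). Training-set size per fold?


Fold size = 1320/10 = 132
Training per fold = 1320 - 132 = 1188

1188


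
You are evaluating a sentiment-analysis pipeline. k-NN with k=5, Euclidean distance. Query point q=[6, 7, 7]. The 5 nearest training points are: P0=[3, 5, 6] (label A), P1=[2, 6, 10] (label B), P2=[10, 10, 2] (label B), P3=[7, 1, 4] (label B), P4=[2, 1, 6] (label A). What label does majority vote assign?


d(q,P0) = 3.7417  (label A)
d(q,P1) = 5.099  (label B)
d(q,P2) = 7.0711  (label B)
d(q,P3) = 6.7823  (label B)
d(q,P4) = 7.2801  (label A)
Votes: A=2, B=3
Majority → B

B


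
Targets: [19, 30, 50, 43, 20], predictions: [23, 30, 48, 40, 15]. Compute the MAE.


Absolute errors: |19-23|=4, |30-30|=0, |50-48|=2, |43-40|=3, |20-15|=5
Sum = 14
MAE = 14/5 = 14/5

14/5


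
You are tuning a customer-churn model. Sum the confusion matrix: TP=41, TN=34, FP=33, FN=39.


Total = TP + TN + FP + FN
= 41 + 34 + 33 + 39
= 147
(Predicted positive: 74, predicted negative: 73)

147


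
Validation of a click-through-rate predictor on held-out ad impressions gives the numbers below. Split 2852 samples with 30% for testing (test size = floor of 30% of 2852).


Test = ⌊2852·30/100⌋ = 855
Train = 2852 - 855 = 1997

Train: 1997, Test: 855


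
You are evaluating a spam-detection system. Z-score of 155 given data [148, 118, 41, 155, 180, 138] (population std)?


μ = 130, σ = 43.928
z = (155 - 130)/43.928 = 0.5691

0.5691


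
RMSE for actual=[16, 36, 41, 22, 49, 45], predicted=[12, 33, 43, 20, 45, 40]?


MSE = 74/6 = 12.3333
RMSE = √(74/6) = 3.5119

3.5119


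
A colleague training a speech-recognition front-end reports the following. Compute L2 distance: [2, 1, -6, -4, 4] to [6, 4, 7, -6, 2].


d = √((2-6)² + (1-4)² + (-6-7)² + (-4+ 6)² + (4-2)²)
  = √(16 + 9 + 169 + 4 + 4)
  = √202 = 14.2127

14.2127


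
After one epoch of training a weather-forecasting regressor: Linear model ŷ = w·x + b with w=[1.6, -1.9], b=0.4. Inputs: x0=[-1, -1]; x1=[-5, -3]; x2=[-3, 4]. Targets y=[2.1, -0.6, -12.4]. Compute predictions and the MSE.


ŷ0 = (1.6)·(-1) + (-1.9)·(-1) + 0.4 = 0.7
ŷ1 = (1.6)·(-5) + (-1.9)·(-3) + 0.4 = -1.9
ŷ2 = (1.6)·(-3) + (-1.9)·(4) + 0.4 = -12.0
errors² = [1.96, 1.69, 0.16]
MSE = 3.8100/3 = 1.27

1.27


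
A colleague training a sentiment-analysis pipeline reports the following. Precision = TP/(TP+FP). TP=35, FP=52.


Precision = TP/(TP+FP)
= 35/(35+52)
= 35/87 = 40.23%

40.23%


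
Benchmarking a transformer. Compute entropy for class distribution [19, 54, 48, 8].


Probabilities: [19/129, 54/129, 48/129, 8/129] ≈ [0.1473, 0.4186, 0.3721, 0.062]
H = -((19/129)·log₂(19/129) + (54/129)·log₂(54/129) + (48/129)·log₂(48/129) + (8/129)·log₂(8/129))
  = 1.7124 bits

1.7124 bits


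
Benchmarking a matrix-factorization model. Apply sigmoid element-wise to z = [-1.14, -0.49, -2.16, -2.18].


σ(-1.14) = 1/(1+e^1.14) = 0.2423
σ(-0.49) = 1/(1+e^0.49) = 0.3799
σ(-2.16) = 1/(1+e^2.16) = 0.1034
σ(-2.18) = 1/(1+e^2.18) = 0.1016
result = [0.2423, 0.3799, 0.1034, 0.1016]

[0.2423, 0.3799, 0.1034, 0.1016]


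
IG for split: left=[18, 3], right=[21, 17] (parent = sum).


Parent = [39, 20], H_parent = 0.9238
H_left = 0.5917 (n=21), H_right = 0.992 (n=38)
H_children = (21/59)·0.5917 + (38/59)·0.992 = 0.8495
IG = 0.9238 - 0.8495 = 0.0743

0.0743


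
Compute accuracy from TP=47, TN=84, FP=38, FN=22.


Accuracy = (TP+TN)/(TP+TN+FP+FN)
= (47+84)/(191)
= 131/191 = 68.59%

68.59%


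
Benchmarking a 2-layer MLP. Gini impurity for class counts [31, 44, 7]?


Probabilities: [31/82, 44/82, 7/82] ≈ [0.378, 0.5366, 0.0854]
Σpᵢ² = (961 + 1936 + 49)/82² = 2946/6724
Gini = 1 - Σpᵢ² = 1 - 2946/6724 = 0.5619

0.5619


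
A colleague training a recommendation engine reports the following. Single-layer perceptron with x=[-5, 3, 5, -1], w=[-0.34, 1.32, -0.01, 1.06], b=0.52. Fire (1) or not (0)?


z = (-5)·(-0.34) + (3)·(1.32) + (5)·(-0.01) + (-1)·(1.06) + 0.52
  = 5.07
step(z) = 1 (z≥0)

1


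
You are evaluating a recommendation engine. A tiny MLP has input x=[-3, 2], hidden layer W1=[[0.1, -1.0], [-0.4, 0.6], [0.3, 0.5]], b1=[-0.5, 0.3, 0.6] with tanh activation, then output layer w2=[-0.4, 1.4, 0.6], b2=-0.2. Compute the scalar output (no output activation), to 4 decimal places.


z1[0] = (0.1)·(-3) + (-1.0)·(2) - 0.5 = -2.8
z1[1] = (-0.4)·(-3) + (0.6)·(2) + 0.3 = 2.7
z1[2] = (0.3)·(-3) + (0.5)·(2) + 0.6 = 0.7
h = tanh(z1) = [-0.9926, 0.991, 0.6044]
output = (-0.4)·(-0.9926) + (1.4)·(0.991) + (0.6)·(0.6044) - 0.2 = 1.9471

1.9471


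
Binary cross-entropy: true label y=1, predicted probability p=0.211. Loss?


BCE = -[y·ln(p) + (1-y)·ln(1-p)]
= -1·ln(0.211) - 0
= -ln(0.211) = 1.5559

1.5559


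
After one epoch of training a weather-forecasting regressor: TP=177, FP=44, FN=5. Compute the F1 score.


Precision = 177/221 = 0.8009
Recall = 177/182 = 0.9725
F1 = 2·P·R/(P+R) = 2·TP/(2·TP+FP+FN) = 354/(354+44+5) = 354/403 = 0.8784

0.8784


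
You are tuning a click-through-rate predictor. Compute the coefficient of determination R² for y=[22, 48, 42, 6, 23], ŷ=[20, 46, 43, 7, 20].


ȳ = 28.2
SS_res = Σ(y-ŷ)² = 19
SS_tot = Σ(y-ȳ)² = 1140.8
R² = 1 - SS_res/SS_tot = 1 - 0.0167 = 0.9833

0.9833


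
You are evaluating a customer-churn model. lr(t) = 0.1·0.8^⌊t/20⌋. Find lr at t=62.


n_drops = ⌊62/20⌋ = 3
lr = 0.1·0.8^3 = 0.1·0.512 = 0.0512

0.0512


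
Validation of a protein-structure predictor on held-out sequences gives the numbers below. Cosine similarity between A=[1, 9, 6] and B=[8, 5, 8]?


A·B = 1·8 + 9·5 + 6·8 = 101
‖A‖ = √118 = 10.8628, ‖B‖ = √153 = 12.3693
cos = 101/(√118·√153) = 101/√18054 = 0.7517

0.7517


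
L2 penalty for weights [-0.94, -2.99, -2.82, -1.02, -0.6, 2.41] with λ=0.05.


‖w‖₂² = (-0.94)² + (-2.99)² + (-2.82)² + (-1.02)² + (-0.6)² + (2.41)²
     = 0.8836 + 8.9401 + 7.9524 + 1.0404 + 0.36 + 5.8081
     = 24.9846
λ·‖w‖₂² = 0.05·24.9846 = 1.24923

1.24923


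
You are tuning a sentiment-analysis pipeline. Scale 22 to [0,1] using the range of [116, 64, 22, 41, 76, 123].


min=22, max=123
(22-22)/(123-22) = 0/101 = 0.0

0.0


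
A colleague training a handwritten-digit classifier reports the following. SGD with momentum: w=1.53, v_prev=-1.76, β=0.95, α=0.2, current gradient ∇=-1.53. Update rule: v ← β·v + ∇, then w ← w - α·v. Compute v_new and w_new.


v_new = 0.95·-1.76 - 1.53 = -1.672 - 1.53 = -3.202
w_new = 1.53 - 0.2·-3.202 = 1.53 + 0.6404 = 2.1704

v_new=-3.202, w_new=2.1704


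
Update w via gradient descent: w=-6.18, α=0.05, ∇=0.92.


w_new = w - α·∇
= -6.18 - 0.05·0.92
= -6.18 - 0.046
= -6.226

-6.226


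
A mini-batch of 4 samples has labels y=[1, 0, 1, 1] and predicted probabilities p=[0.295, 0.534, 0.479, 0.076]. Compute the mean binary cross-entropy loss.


L[0] = -ln(0.295) = 1.2208
L[1] = -ln(1-0.534) = -ln(0.466) = 0.7636
L[2] = -ln(0.479) = 0.7361
L[3] = -ln(0.076) = 2.577
mean = (1.2208 + 0.7636 + 0.7361 + 2.577)/4 = 1.3244

1.3244


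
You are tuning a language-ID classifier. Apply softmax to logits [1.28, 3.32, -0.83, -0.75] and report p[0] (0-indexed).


Exponentials: e^1.28=3.5966, e^3.32=27.6604, e^-0.83=0.436, e^-0.75=0.4724
Sum = 32.1654
Softmax = [0.1118, 0.8599, 0.0136, 0.0147]
p[0] = 3.5966/32.1654 = 0.1118

0.1118


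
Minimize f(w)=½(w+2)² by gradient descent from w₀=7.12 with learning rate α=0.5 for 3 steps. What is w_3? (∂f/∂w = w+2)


step 1: grad = 7.12+2 = 9.12; w = 7.12 - 0.5·(9.12) = 2.56
step 2: grad = 2.56+2 = 4.56; w = 2.56 - 0.5·(4.56) = 0.28
step 3: grad = 0.28+2 = 2.28; w = 0.28 - 0.5·(2.28) = -0.86

-0.86


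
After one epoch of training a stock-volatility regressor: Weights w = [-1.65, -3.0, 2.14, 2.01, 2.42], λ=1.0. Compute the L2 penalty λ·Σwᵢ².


‖w‖₂² = (-1.65)² + (-3.0)² + (2.14)² + (2.01)² + (2.42)²
     = 2.7225 + 9 + 4.5796 + 4.0401 + 5.8564
     = 26.1986
λ·‖w‖₂² = 1.0·26.1986 = 26.1986

26.1986


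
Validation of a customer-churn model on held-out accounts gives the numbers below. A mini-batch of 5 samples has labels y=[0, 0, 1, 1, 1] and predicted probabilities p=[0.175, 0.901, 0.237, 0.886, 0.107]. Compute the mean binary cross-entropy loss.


L[0] = -ln(1-0.175) = -ln(0.825) = 0.1924
L[1] = -ln(1-0.901) = -ln(0.099) = 2.3126
L[2] = -ln(0.237) = 1.4397
L[3] = -ln(0.886) = 0.121
L[4] = -ln(0.107) = 2.2349
mean = (0.1924 + 2.3126 + 1.4397 + 0.121 + 2.2349)/5 = 1.2601

1.2601


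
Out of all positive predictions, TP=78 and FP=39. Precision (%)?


Precision = TP/(TP+FP)
= 78/(78+39)
= 78/117 = 66.67%

66.67%


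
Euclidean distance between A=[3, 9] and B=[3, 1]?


d = √((3-3)² + (9-1)²)
  = √(0 + 64)
  = √64 = 8.0

8.0


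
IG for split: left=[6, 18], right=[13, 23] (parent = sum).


Parent = [19, 41], H_parent = 0.9007
H_left = 0.8113 (n=24), H_right = 0.9436 (n=36)
H_children = (24/60)·0.8113 + (36/60)·0.9436 = 0.8907
IG = 0.9007 - 0.8907 = 0.01

0.01


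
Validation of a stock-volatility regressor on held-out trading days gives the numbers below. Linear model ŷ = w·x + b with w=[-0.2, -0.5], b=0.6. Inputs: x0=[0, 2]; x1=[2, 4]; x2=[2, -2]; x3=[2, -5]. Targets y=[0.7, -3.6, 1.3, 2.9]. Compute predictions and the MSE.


ŷ0 = (-0.2)·(0) + (-0.5)·(2) + 0.6 = -0.4
ŷ1 = (-0.2)·(2) + (-0.5)·(4) + 0.6 = -1.8
ŷ2 = (-0.2)·(2) + (-0.5)·(-2) + 0.6 = 1.2
ŷ3 = (-0.2)·(2) + (-0.5)·(-5) + 0.6 = 2.7
errors² = [1.21, 3.24, 0.01, 0.04]
MSE = 4.5000/4 = 1.125

1.125


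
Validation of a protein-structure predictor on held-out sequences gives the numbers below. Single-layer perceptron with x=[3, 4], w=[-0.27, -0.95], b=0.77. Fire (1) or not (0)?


z = (3)·(-0.27) + (4)·(-0.95) + 0.77
  = -3.84
step(z) = 0 (z<0)

0


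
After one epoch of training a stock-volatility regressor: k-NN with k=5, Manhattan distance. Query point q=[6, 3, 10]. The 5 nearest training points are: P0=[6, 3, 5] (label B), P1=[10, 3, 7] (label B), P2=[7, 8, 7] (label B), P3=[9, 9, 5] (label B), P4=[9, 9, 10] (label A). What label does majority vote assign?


d(q,P0) = 5  (label B)
d(q,P1) = 7  (label B)
d(q,P2) = 9  (label B)
d(q,P3) = 14  (label B)
d(q,P4) = 9  (label A)
Votes: A=1, B=4
Majority → B

B


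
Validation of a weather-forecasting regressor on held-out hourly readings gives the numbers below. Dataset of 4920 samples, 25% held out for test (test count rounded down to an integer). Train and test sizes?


Test = ⌊4920·25/100⌋ = 1230
Train = 4920 - 1230 = 3690

Train: 3690, Test: 1230


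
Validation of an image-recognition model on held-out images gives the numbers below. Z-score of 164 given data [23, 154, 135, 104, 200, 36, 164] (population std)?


μ = 116.5714, σ = 61.3604
z = (164 - 116.5714)/61.3604 = 0.773

0.773


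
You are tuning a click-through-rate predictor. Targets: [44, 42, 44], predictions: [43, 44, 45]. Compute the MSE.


Squared errors: (44-43)²=1, (42-44)²=4, (44-45)²=1
Sum = 6
MSE = 6/3 = 2

2


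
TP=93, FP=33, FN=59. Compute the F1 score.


Precision = 93/126 = 0.7381
Recall = 93/152 = 0.6118
F1 = 2·P·R/(P+R) = 2·TP/(2·TP+FP+FN) = 186/(186+33+59) = 186/278 = 0.6691

0.6691


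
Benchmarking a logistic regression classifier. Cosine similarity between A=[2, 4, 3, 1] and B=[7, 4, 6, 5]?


A·B = 2·7 + 4·4 + 3·6 + 1·5 = 53
‖A‖ = √30 = 5.4772, ‖B‖ = √126 = 11.225
cos = 53/(√30·√126) = 53/√3780 = 0.862

0.862


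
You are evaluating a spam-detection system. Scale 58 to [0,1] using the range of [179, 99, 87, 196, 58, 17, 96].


min=17, max=196
(58-17)/(196-17) = 41/179 = 0.2291

0.2291


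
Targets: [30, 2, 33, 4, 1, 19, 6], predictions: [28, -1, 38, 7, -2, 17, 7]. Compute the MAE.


Absolute errors: |30-28|=2, |2+ 1|=3, |33-38|=5, |4-7|=3, |1+ 2|=3, |19-17|=2, |6-7|=1
Sum = 19
MAE = 19/7 = 19/7

19/7


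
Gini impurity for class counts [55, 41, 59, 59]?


Probabilities: [55/214, 41/214, 59/214, 59/214] ≈ [0.257, 0.1916, 0.2757, 0.2757]
Σpᵢ² = (3025 + 1681 + 3481 + 3481)/214² = 11668/45796
Gini = 1 - Σpᵢ² = 1 - 11668/45796 = 0.7452

0.7452


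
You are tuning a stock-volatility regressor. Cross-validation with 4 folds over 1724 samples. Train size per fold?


Fold size = 1724/4 = 431
Training per fold = 1724 - 431 = 1293

1293


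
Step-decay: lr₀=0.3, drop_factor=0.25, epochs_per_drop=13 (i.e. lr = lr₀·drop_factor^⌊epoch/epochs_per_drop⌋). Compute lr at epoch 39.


n_drops = ⌊39/13⌋ = 3
lr = 0.3·0.25^3 = 0.3·0.015625 = 0.0046875

0.0046875


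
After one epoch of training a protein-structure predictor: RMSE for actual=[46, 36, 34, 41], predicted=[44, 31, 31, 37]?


MSE = 54/4 = 13.5
RMSE = √(54/4) = 3.6742

3.6742


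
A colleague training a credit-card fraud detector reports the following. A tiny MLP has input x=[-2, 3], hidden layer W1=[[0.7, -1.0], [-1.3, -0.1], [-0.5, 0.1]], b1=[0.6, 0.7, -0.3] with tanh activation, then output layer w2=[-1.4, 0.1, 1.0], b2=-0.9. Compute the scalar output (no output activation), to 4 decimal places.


z1[0] = (0.7)·(-2) + (-1.0)·(3) + 0.6 = -3.8
z1[1] = (-1.3)·(-2) + (-0.1)·(3) + 0.7 = 3.0
z1[2] = (-0.5)·(-2) + (0.1)·(3) - 0.3 = 1.0
h = tanh(z1) = [-0.999, 0.9951, 0.7616]
output = (-1.4)·(-0.999) + (0.1)·(0.9951) + (1.0)·(0.7616) - 0.9 = 1.3597

1.3597


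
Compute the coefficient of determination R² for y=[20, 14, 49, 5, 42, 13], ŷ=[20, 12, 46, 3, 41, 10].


ȳ = 23.8333
SS_res = Σ(y-ŷ)² = 27
SS_tot = Σ(y-ȳ)² = 1546.83
R² = 1 - SS_res/SS_tot = 1 - 0.0175 = 0.9825

0.9825


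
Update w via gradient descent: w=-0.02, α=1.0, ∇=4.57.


w_new = w - α·∇
= -0.02 - 1.0·4.57
= -0.02 - 4.57
= -4.59

-4.59


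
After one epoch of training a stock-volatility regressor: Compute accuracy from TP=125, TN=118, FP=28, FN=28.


Accuracy = (TP+TN)/(TP+TN+FP+FN)
= (125+118)/(299)
= 243/299 = 81.27%

81.27%


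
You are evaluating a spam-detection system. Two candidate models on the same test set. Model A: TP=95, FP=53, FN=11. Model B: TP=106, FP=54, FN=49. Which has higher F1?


Model A: P=95/148=0.6419, R=95/106=0.8962, F1=2PR/(P+R)=2TP/(2TP+FP+FN)=190/254=0.748
Model B: P=106/160=0.6625, R=106/155=0.6839, F1=2PR/(P+R)=2TP/(2TP+FP+FN)=212/315=0.673
0.748 > 0.673 → Model A

Model A


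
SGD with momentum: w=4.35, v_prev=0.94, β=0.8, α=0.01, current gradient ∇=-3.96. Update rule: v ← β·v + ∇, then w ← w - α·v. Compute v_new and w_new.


v_new = 0.8·0.94 - 3.96 = 0.752 - 3.96 = -3.208
w_new = 4.35 - 0.01·-3.208 = 4.35 + 0.03208 = 4.38208

v_new=-3.208, w_new=4.38208


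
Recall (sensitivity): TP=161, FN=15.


Recall = TP/(TP+FN)
= 161/(161+15)
= 161/176 = 91.48%

91.48%


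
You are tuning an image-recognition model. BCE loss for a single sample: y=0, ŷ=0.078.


BCE = -[y·ln(p) + (1-y)·ln(1-p)]
= -0 - 1·ln(1-0.078)
= -ln(0.922) = 0.0812

0.0812


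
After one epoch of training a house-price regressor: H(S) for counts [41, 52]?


Probabilities: [41/93, 52/93] ≈ [0.4409, 0.5591]
H = -((41/93)·log₂(41/93) + (52/93)·log₂(52/93))
  = 0.9899 bits

0.9899 bits


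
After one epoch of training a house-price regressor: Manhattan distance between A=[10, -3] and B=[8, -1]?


d = |10-8| + |-3+ 1|
  = 2 + 2
  = 4

4


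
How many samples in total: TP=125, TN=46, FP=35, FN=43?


Total = TP + TN + FP + FN
= 125 + 46 + 35 + 43
= 249
(Predicted positive: 160, predicted negative: 89)

249


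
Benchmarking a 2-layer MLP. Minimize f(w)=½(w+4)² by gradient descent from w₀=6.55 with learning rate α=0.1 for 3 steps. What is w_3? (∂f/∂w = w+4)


step 1: grad = 6.55+4 = 10.55; w = 6.55 - 0.1·(10.55) = 5.495
step 2: grad = 5.495+4 = 9.495; w = 5.495 - 0.1·(9.495) = 4.5455
step 3: grad = 4.5455+4 = 8.5455; w = 4.5455 - 0.1·(8.5455) = 3.69095

3.69095


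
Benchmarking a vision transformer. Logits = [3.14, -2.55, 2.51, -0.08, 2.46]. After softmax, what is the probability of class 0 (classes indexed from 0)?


Exponentials: e^3.14=23.1039, e^-2.55=0.0781, e^2.51=12.3049, e^-0.08=0.9231, e^2.46=11.7048
Sum = 48.1148
Softmax = [0.4802, 0.0016, 0.2557, 0.0192, 0.2433]
p[0] = 23.1039/48.1148 = 0.4802

0.4802


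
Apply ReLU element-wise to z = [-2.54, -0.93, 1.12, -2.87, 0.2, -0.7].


ReLU(-2.54) = max(0, -2.54) = 0.0
ReLU(-0.93) = max(0, -0.93) = 0.0
ReLU(1.12) = max(0, 1.12) = 1.12
ReLU(-2.87) = max(0, -2.87) = 0.0
ReLU(0.2) = max(0, 0.2) = 0.2
ReLU(-0.7) = max(0, -0.7) = 0.0
result = [0.0, 0.0, 1.12, 0.0, 0.2, 0.0]

[0.0, 0.0, 1.12, 0.0, 0.2, 0.0]


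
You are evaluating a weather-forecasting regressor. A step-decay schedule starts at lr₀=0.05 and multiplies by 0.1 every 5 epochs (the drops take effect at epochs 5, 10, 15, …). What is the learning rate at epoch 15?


n_drops = ⌊15/5⌋ = 3
lr = 0.05·0.1^3 = 0.05·0.001 = 0.00005

0.00005


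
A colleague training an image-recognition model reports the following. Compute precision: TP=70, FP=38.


Precision = TP/(TP+FP)
= 70/(70+38)
= 70/108 = 64.81%

64.81%


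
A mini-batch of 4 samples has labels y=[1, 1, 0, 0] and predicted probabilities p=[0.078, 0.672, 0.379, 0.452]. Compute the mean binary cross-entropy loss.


L[0] = -ln(0.078) = 2.551
L[1] = -ln(0.672) = 0.3975
L[2] = -ln(1-0.379) = -ln(0.621) = 0.4764
L[3] = -ln(1-0.452) = -ln(0.548) = 0.6015
mean = (2.551 + 0.3975 + 0.4764 + 0.6015)/4 = 1.0066

1.0066


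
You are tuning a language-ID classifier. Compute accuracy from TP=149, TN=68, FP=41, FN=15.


Accuracy = (TP+TN)/(TP+TN+FP+FN)
= (149+68)/(273)
= 217/273 = 79.49%

79.49%


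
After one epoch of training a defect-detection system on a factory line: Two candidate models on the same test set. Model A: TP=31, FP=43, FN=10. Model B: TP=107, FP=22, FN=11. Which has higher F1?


Model A: P=31/74=0.4189, R=31/41=0.7561, F1=2PR/(P+R)=2TP/(2TP+FP+FN)=62/115=0.5391
Model B: P=107/129=0.8295, R=107/118=0.9068, F1=2PR/(P+R)=2TP/(2TP+FP+FN)=214/247=0.8664
0.5391 < 0.8664 → Model B

Model B


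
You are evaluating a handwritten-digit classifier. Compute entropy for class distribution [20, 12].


Probabilities: [20/32, 12/32] ≈ [0.625, 0.375]
H = -((20/32)·log₂(20/32) + (12/32)·log₂(12/32))
  = 0.9544 bits

0.9544 bits


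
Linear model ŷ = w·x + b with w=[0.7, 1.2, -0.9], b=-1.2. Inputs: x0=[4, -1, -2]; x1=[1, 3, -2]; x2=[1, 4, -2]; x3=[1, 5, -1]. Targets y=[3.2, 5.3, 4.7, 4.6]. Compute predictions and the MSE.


ŷ0 = (0.7)·(4) + (1.2)·(-1) + (-0.9)·(-2) - 1.2 = 2.2
ŷ1 = (0.7)·(1) + (1.2)·(3) + (-0.9)·(-2) - 1.2 = 4.9
ŷ2 = (0.7)·(1) + (1.2)·(4) + (-0.9)·(-2) - 1.2 = 6.1
ŷ3 = (0.7)·(1) + (1.2)·(5) + (-0.9)·(-1) - 1.2 = 6.4
errors² = [1.0, 0.16, 1.96, 3.24]
MSE = 6.3600/4 = 1.59

1.59


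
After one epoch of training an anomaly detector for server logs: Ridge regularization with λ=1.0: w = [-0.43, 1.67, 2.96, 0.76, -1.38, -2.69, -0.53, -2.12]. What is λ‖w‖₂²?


‖w‖₂² = (-0.43)² + (1.67)² + (2.96)² + (0.76)² + (-1.38)² + (-2.69)² + (-0.53)² + (-2.12)²
     = 0.1849 + 2.7889 + 8.7616 + 0.5776 + 1.9044 + 7.2361 + 0.2809 + 4.4944
     = 26.2288
λ·‖w‖₂² = 1.0·26.2288 = 26.2288

26.2288


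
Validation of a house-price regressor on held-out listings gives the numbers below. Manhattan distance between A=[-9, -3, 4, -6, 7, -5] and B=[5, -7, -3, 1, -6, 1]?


d = |-9-5| + |-3+ 7| + |4+ 3| + |-6-1| + |7+ 6| + |-5-1|
  = 14 + 4 + 7 + 7 + 13 + 6
  = 51

51


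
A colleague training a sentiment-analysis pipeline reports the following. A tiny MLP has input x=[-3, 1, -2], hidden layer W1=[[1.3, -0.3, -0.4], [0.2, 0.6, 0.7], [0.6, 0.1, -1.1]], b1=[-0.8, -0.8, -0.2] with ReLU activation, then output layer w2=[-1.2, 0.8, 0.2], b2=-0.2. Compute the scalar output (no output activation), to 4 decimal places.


z1[0] = (1.3)·(-3) + (-0.3)·(1) + (-0.4)·(-2) - 0.8 = -4.2
z1[1] = (0.2)·(-3) + (0.6)·(1) + (0.7)·(-2) - 0.8 = -2.2
z1[2] = (0.6)·(-3) + (0.1)·(1) + (-1.1)·(-2) - 0.2 = 0.3
h = ReLU(z1) = [0.0, 0.0, 0.3]
output = (-1.2)·(0.0) + (0.8)·(0.0) + (0.2)·(0.3) - 0.2 = -0.14

-0.14


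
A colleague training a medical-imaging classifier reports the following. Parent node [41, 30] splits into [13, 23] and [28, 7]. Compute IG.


Parent = [41, 30], H_parent = 0.9826
H_left = 0.9436 (n=36), H_right = 0.7219 (n=35)
H_children = (36/71)·0.9436 + (35/71)·0.7219 = 0.8343
IG = 0.9826 - 0.8343 = 0.1483

0.1483


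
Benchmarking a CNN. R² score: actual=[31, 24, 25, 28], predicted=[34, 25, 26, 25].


ȳ = 27
SS_res = Σ(y-ŷ)² = 20
SS_tot = Σ(y-ȳ)² = 30
R² = 1 - SS_res/SS_tot = 1 - 0.6667 = 0.3333

0.3333


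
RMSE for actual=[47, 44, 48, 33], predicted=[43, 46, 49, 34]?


MSE = 22/4 = 5.5
RMSE = √(22/4) = 2.3452

2.3452


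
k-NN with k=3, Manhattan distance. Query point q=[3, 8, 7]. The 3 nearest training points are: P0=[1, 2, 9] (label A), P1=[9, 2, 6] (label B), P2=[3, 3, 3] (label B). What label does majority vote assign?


d(q,P0) = 10  (label A)
d(q,P1) = 13  (label B)
d(q,P2) = 9  (label B)
Votes: A=1, B=2
Majority → B

B


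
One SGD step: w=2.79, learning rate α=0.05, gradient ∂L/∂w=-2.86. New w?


w_new = w - α·∇
= 2.79 - 0.05·-2.86
= 2.79 + 0.143
= 2.933

2.933


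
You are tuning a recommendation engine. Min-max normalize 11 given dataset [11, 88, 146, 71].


min=11, max=146
(11-11)/(146-11) = 0/135 = 0.0

0.0


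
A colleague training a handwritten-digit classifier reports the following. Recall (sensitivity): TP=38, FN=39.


Recall = TP/(TP+FN)
= 38/(38+39)
= 38/77 = 49.35%

49.35%


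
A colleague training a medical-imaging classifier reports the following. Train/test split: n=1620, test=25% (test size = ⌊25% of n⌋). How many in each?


Test = ⌊1620·25/100⌋ = 405
Train = 1620 - 405 = 1215

Train: 1215, Test: 405


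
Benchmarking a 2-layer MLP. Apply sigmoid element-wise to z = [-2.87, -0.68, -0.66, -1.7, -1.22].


σ(-2.87) = 1/(1+e^2.87) = 0.0537
σ(-0.68) = 1/(1+e^0.68) = 0.3363
σ(-0.66) = 1/(1+e^0.66) = 0.3407
σ(-1.7) = 1/(1+e^1.7) = 0.1545
σ(-1.22) = 1/(1+e^1.22) = 0.2279
result = [0.0537, 0.3363, 0.3407, 0.1545, 0.2279]

[0.0537, 0.3363, 0.3407, 0.1545, 0.2279]


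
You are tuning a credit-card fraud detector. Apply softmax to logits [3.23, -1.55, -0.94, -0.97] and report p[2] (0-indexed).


Exponentials: e^3.23=25.2797, e^-1.55=0.2122, e^-0.94=0.3906, e^-0.97=0.3791
Sum = 26.2616
Softmax = [0.9626, 0.0081, 0.0149, 0.0144]
p[2] = 0.3906/26.2616 = 0.0149

0.0149


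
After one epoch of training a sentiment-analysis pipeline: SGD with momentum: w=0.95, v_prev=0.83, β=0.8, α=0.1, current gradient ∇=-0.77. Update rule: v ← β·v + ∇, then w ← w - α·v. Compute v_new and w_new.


v_new = 0.8·0.83 - 0.77 = 0.664 - 0.77 = -0.106
w_new = 0.95 - 0.1·-0.106 = 0.95 + 0.0106 = 0.9606

v_new=-0.106, w_new=0.9606


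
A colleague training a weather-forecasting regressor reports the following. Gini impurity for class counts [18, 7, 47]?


Probabilities: [18/72, 7/72, 47/72] ≈ [0.25, 0.0972, 0.6528]
Σpᵢ² = (324 + 49 + 2209)/72² = 2582/5184
Gini = 1 - Σpᵢ² = 1 - 2582/5184 = 0.5019

0.5019


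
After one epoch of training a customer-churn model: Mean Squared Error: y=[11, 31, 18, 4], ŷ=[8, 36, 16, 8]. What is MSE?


Squared errors: (11-8)²=9, (31-36)²=25, (18-16)²=4, (4-8)²=16
Sum = 54
MSE = 54/4 = 27/2

27/2


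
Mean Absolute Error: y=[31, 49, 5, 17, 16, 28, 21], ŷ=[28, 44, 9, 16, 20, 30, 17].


Absolute errors: |31-28|=3, |49-44|=5, |5-9|=4, |17-16|=1, |16-20|=4, |28-30|=2, |21-17|=4
Sum = 23
MAE = 23/7 = 23/7

23/7


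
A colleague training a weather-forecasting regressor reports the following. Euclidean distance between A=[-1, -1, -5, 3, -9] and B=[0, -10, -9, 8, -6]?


d = √((-1-0)² + (-1+ 10)² + (-5+ 9)² + (3-8)² + (-9+ 6)²)
  = √(1 + 81 + 16 + 25 + 9)
  = √132 = 11.4891

11.4891


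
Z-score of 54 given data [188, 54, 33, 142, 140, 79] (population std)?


μ = 106, σ = 54.6778
z = (54 - 106)/54.6778 = -0.951

-0.951


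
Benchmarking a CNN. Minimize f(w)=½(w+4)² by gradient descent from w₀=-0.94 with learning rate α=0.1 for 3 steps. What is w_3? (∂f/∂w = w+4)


step 1: grad = -0.94+4 = 3.06; w = -0.94 - 0.1·(3.06) = -1.246
step 2: grad = -1.246+4 = 2.754; w = -1.246 - 0.1·(2.754) = -1.5214
step 3: grad = -1.5214+4 = 2.4786; w = -1.5214 - 0.1·(2.4786) = -1.76926

-1.76926


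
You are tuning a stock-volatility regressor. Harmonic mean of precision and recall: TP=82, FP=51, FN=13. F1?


Precision = 82/133 = 0.6165
Recall = 82/95 = 0.8632
F1 = 2·P·R/(P+R) = 2·TP/(2·TP+FP+FN) = 164/(164+51+13) = 164/228 = 0.7193

0.7193


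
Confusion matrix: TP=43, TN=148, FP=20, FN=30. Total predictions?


Total = TP + TN + FP + FN
= 43 + 148 + 20 + 30
= 241
(Predicted positive: 63, predicted negative: 178)

241


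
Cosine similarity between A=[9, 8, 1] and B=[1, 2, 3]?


A·B = 9·1 + 8·2 + 1·3 = 28
‖A‖ = √146 = 12.083, ‖B‖ = √14 = 3.7417
cos = 28/(√146·√14) = 28/√2044 = 0.6193

0.6193


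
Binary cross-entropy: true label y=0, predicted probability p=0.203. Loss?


BCE = -[y·ln(p) + (1-y)·ln(1-p)]
= -0 - 1·ln(1-0.203)
= -ln(0.797) = 0.2269

0.2269


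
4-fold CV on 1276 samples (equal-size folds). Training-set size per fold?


Fold size = 1276/4 = 319
Training per fold = 1276 - 319 = 957

957


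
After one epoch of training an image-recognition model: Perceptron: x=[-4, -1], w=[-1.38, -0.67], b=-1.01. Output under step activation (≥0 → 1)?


z = (-4)·(-1.38) + (-1)·(-0.67) - 1.01
  = 5.18
step(z) = 1 (z≥0)

1


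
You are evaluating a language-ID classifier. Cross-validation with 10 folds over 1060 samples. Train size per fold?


Fold size = 1060/10 = 106
Training per fold = 1060 - 106 = 954

954


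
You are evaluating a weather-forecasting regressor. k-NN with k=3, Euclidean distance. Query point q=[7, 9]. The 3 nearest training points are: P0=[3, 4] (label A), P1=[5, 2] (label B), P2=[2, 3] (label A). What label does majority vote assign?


d(q,P0) = 6.4031  (label A)
d(q,P1) = 7.2801  (label B)
d(q,P2) = 7.8102  (label A)
Votes: A=2, B=1
Majority → A

A


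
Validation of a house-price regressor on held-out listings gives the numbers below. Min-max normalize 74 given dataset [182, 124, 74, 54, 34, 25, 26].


min=25, max=182
(74-25)/(182-25) = 49/157 = 0.3121

0.3121


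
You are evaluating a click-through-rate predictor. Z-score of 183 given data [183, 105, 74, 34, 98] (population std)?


μ = 98.8, σ = 48.8729
z = (183 - 98.8)/48.8729 = 1.7228

1.7228


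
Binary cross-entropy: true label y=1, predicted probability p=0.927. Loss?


BCE = -[y·ln(p) + (1-y)·ln(1-p)]
= -1·ln(0.927) - 0
= -ln(0.927) = 0.0758

0.0758


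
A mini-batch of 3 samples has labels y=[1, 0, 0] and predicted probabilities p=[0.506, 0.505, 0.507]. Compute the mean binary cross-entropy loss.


L[0] = -ln(0.506) = 0.6812
L[1] = -ln(1-0.505) = -ln(0.495) = 0.7032
L[2] = -ln(1-0.507) = -ln(0.493) = 0.7072
mean = (0.6812 + 0.7032 + 0.7072)/3 = 0.6972

0.6972


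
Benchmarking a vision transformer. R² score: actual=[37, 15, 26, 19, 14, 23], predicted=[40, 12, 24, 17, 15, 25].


ȳ = 22.3333
SS_res = Σ(y-ŷ)² = 31
SS_tot = Σ(y-ȳ)² = 363.33
R² = 1 - SS_res/SS_tot = 1 - 0.0853 = 0.9147

0.9147


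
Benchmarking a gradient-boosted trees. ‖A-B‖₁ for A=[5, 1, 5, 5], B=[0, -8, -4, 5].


d = |5-0| + |1+ 8| + |5+ 4| + |5-5|
  = 5 + 9 + 9 + 0
  = 23

23


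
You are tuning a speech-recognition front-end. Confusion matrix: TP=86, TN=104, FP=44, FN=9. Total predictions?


Total = TP + TN + FP + FN
= 86 + 104 + 44 + 9
= 243
(Predicted positive: 130, predicted negative: 113)

243


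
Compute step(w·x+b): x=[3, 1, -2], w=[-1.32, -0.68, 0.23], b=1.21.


z = (3)·(-1.32) + (1)·(-0.68) + (-2)·(0.23) + 1.21
  = -3.89
step(z) = 0 (z<0)

0


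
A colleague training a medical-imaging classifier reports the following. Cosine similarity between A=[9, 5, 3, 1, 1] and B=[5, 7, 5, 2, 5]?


A·B = 9·5 + 5·7 + 3·5 + 1·2 + 1·5 = 102
‖A‖ = √117 = 10.8167, ‖B‖ = √128 = 11.3137
cos = 102/(√117·√128) = 102/√14976 = 0.8335

0.8335


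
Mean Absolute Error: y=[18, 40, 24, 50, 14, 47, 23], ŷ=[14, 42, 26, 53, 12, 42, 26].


Absolute errors: |18-14|=4, |40-42|=2, |24-26|=2, |50-53|=3, |14-12|=2, |47-42|=5, |23-26|=3
Sum = 21
MAE = 21/7 = 3

3


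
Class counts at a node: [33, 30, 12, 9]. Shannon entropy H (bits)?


Probabilities: [33/84, 30/84, 12/84, 9/84] ≈ [0.3929, 0.3571, 0.1429, 0.1071]
H = -((33/84)·log₂(33/84) + (30/84)·log₂(30/84) + (12/84)·log₂(12/84) + (9/84)·log₂(9/84))
  = 1.8064 bits

1.8064 bits


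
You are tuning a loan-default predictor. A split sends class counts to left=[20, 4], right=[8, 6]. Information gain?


Parent = [28, 10], H_parent = 0.8315
H_left = 0.65 (n=24), H_right = 0.9852 (n=14)
H_children = (24/38)·0.65 + (14/38)·0.9852 = 0.7735
IG = 0.8315 - 0.7735 = 0.058

0.058


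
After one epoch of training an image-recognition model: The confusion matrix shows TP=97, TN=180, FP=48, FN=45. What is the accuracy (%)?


Accuracy = (TP+TN)/(TP+TN+FP+FN)
= (97+180)/(370)
= 277/370 = 74.86%

74.86%


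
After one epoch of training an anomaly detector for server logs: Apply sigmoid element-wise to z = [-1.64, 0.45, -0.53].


σ(-1.64) = 1/(1+e^1.64) = 0.1625
σ(0.45) = 1/(1+e^-0.45) = 0.6106
σ(-0.53) = 1/(1+e^0.53) = 0.3705
result = [0.1625, 0.6106, 0.3705]

[0.1625, 0.6106, 0.3705]


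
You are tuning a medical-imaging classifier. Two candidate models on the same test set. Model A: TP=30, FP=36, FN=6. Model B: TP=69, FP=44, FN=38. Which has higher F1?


Model A: P=30/66=0.4545, R=30/36=0.8333, F1=2PR/(P+R)=2TP/(2TP+FP+FN)=60/102=0.5882
Model B: P=69/113=0.6106, R=69/107=0.6449, F1=2PR/(P+R)=2TP/(2TP+FP+FN)=138/220=0.6273
0.5882 < 0.6273 → Model B

Model B


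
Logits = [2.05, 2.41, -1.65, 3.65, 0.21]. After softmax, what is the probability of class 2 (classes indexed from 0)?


Exponentials: e^2.05=7.7679, e^2.41=11.134, e^-1.65=0.192, e^3.65=38.4747, e^0.21=1.2337
Sum = 58.8023
Softmax = [0.1321, 0.1893, 0.0033, 0.6543, 0.021]
p[2] = 0.192/58.8023 = 0.0033

0.0033


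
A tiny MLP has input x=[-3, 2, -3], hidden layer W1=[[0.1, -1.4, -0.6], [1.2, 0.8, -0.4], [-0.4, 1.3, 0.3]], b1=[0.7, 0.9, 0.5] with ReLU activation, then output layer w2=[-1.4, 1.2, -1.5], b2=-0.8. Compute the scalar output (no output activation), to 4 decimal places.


z1[0] = (0.1)·(-3) + (-1.4)·(2) + (-0.6)·(-3) + 0.7 = -0.6
z1[1] = (1.2)·(-3) + (0.8)·(2) + (-0.4)·(-3) + 0.9 = 0.1
z1[2] = (-0.4)·(-3) + (1.3)·(2) + (0.3)·(-3) + 0.5 = 3.4
h = ReLU(z1) = [0.0, 0.1, 3.4]
output = (-1.4)·(0.0) + (1.2)·(0.1) + (-1.5)·(3.4) - 0.8 = -5.78

-5.78


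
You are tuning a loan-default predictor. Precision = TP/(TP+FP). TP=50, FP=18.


Precision = TP/(TP+FP)
= 50/(50+18)
= 50/68 = 73.53%

73.53%


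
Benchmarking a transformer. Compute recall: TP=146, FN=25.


Recall = TP/(TP+FN)
= 146/(146+25)
= 146/171 = 85.38%

85.38%


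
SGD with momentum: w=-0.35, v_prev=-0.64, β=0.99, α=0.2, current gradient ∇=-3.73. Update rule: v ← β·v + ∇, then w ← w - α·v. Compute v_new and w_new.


v_new = 0.99·-0.64 - 3.73 = -0.6336 - 3.73 = -4.3636
w_new = -0.35 - 0.2·-4.3636 = -0.35 + 0.87272 = 0.52272

v_new=-4.3636, w_new=0.52272


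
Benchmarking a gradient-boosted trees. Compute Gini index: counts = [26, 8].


Probabilities: [26/34, 8/34] ≈ [0.7647, 0.2353]
Σpᵢ² = (676 + 64)/34² = 740/1156
Gini = 1 - Σpᵢ² = 1 - 740/1156 = 0.3599

0.3599


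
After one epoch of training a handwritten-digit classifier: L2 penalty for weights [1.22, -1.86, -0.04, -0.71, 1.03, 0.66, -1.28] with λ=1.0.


‖w‖₂² = (1.22)² + (-1.86)² + (-0.04)² + (-0.71)² + (1.03)² + (0.66)² + (-1.28)²
     = 1.4884 + 3.4596 + 0.0016 + 0.5041 + 1.0609 + 0.4356 + 1.6384
     = 8.5886
λ·‖w‖₂² = 1.0·8.5886 = 8.5886

8.5886


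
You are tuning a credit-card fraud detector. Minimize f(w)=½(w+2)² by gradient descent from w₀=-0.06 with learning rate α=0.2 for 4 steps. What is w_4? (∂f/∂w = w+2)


step 1: grad = -0.06+2 = 1.94; w = -0.06 - 0.2·(1.94) = -0.448
step 2: grad = -0.448+2 = 1.552; w = -0.448 - 0.2·(1.552) = -0.7584
step 3: grad = -0.7584+2 = 1.2416; w = -0.7584 - 0.2·(1.2416) = -1.00672
step 4: grad = -1.00672+2 = 0.99328; w = -1.00672 - 0.2·(0.99328) = -1.205376

-1.205376


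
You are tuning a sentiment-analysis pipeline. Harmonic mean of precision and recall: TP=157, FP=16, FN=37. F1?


Precision = 157/173 = 0.9075
Recall = 157/194 = 0.8093
F1 = 2·P·R/(P+R) = 2·TP/(2·TP+FP+FN) = 314/(314+16+37) = 314/367 = 0.8556

0.8556


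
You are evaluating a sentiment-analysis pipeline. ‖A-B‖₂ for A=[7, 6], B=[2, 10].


d = √((7-2)² + (6-10)²)
  = √(25 + 16)
  = √41 = 6.4031

6.4031


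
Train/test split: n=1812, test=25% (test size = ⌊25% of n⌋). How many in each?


Test = ⌊1812·25/100⌋ = 453
Train = 1812 - 453 = 1359

Train: 1359, Test: 453


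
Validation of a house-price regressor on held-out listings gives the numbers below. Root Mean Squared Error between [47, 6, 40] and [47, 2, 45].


MSE = 41/3 = 13.6667
RMSE = √(41/3) = 3.6968

3.6968


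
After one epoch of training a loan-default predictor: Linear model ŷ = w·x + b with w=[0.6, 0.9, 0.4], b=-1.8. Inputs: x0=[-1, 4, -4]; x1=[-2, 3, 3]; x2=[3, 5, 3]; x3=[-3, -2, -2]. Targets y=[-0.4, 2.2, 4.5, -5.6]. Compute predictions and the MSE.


ŷ0 = (0.6)·(-1) + (0.9)·(4) + (0.4)·(-4) - 1.8 = -0.4
ŷ1 = (0.6)·(-2) + (0.9)·(3) + (0.4)·(3) - 1.8 = 0.9
ŷ2 = (0.6)·(3) + (0.9)·(5) + (0.4)·(3) - 1.8 = 5.7
ŷ3 = (0.6)·(-3) + (0.9)·(-2) + (0.4)·(-2) - 1.8 = -6.2
errors² = [0.0, 1.69, 1.44, 0.36]
MSE = 3.4900/4 = 0.8725

0.8725


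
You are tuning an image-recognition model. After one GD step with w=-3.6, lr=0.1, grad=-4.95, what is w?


w_new = w - α·∇
= -3.6 - 0.1·-4.95
= -3.6 + 0.495
= -3.105

-3.105


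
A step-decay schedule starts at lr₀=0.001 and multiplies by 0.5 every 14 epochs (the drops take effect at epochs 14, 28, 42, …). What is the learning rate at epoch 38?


n_drops = ⌊38/14⌋ = 2
lr = 0.001·0.5^2 = 0.001·0.25 = 0.00025

0.00025


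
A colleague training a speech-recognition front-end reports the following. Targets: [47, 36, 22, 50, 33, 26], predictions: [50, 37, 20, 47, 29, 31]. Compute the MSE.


Squared errors: (47-50)²=9, (36-37)²=1, (22-20)²=4, (50-47)²=9, (33-29)²=16, (26-31)²=25
Sum = 64
MSE = 64/6 = 32/3

32/3


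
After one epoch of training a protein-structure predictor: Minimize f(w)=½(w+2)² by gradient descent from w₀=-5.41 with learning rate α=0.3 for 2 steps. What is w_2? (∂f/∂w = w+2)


step 1: grad = -5.41+2 = -3.41; w = -5.41 - 0.3·(-3.41) = -4.387
step 2: grad = -4.387+2 = -2.387; w = -4.387 - 0.3·(-2.387) = -3.6709

-3.6709


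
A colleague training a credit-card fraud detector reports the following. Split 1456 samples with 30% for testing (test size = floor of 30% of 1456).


Test = ⌊1456·30/100⌋ = 436
Train = 1456 - 436 = 1020

Train: 1020, Test: 436


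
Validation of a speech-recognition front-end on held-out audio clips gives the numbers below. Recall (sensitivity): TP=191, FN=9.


Recall = TP/(TP+FN)
= 191/(191+9)
= 191/200 = 95.5%

95.5%


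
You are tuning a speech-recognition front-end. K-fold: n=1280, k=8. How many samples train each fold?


Fold size = 1280/8 = 160
Training per fold = 1280 - 160 = 1120

1120


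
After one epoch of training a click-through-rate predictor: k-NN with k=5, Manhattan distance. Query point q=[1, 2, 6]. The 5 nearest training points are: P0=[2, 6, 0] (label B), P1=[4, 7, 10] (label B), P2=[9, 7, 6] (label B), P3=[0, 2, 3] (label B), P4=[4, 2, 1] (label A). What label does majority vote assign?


d(q,P0) = 11  (label B)
d(q,P1) = 12  (label B)
d(q,P2) = 13  (label B)
d(q,P3) = 4  (label B)
d(q,P4) = 8  (label A)
Votes: A=1, B=4
Majority → B

B


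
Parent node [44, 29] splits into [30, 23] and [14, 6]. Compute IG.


Parent = [44, 29], H_parent = 0.9693
H_left = 0.9874 (n=53), H_right = 0.8813 (n=20)
H_children = (53/73)·0.9874 + (20/73)·0.8813 = 0.9583
IG = 0.9693 - 0.9583 = 0.011

0.011


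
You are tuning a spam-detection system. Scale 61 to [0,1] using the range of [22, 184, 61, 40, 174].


min=22, max=184
(61-22)/(184-22) = 39/162 = 0.2407

0.2407


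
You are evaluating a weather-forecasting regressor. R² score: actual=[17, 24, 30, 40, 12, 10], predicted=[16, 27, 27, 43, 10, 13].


ȳ = 22.1667
SS_res = Σ(y-ŷ)² = 41
SS_tot = Σ(y-ȳ)² = 660.83
R² = 1 - SS_res/SS_tot = 1 - 0.062 = 0.938

0.938


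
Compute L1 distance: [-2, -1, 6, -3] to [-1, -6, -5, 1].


d = |-2+ 1| + |-1+ 6| + |6+ 5| + |-3-1|
  = 1 + 5 + 11 + 4
  = 21

21


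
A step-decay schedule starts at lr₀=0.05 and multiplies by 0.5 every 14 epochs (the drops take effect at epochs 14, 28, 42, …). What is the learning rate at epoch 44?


n_drops = ⌊44/14⌋ = 3
lr = 0.05·0.5^3 = 0.05·0.125 = 0.00625

0.00625


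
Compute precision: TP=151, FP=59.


Precision = TP/(TP+FP)
= 151/(151+59)
= 151/210 = 71.9%

71.9%


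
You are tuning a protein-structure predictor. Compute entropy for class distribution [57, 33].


Probabilities: [57/90, 33/90] ≈ [0.6333, 0.3667]
H = -((57/90)·log₂(57/90) + (33/90)·log₂(33/90))
  = 0.9481 bits

0.9481 bits


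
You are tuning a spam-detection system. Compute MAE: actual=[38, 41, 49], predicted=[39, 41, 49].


Absolute errors: |38-39|=1, |41-41|=0, |49-49|=0
Sum = 1
MAE = 1/3 = 1/3

1/3


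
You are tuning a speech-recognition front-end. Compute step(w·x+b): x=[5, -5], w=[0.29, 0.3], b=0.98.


z = (5)·(0.29) + (-5)·(0.3) + 0.98
  = 0.93
step(z) = 1 (z≥0)

1


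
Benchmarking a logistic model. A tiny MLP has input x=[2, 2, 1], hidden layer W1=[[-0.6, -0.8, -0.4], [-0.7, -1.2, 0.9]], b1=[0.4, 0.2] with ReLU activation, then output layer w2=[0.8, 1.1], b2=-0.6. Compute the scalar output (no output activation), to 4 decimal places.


z1[0] = (-0.6)·(2) + (-0.8)·(2) + (-0.4)·(1) + 0.4 = -2.8
z1[1] = (-0.7)·(2) + (-1.2)·(2) + (0.9)·(1) + 0.2 = -2.7
h = ReLU(z1) = [0.0, 0.0]
output = (0.8)·(0.0) + (1.1)·(0.0) - 0.6 = -0.6

-0.6
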